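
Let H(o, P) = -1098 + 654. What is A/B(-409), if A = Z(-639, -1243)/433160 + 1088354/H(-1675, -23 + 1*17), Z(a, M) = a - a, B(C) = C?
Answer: 544177/90798 ≈ 5.9933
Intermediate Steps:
Z(a, M) = 0
H(o, P) = -444
A = -544177/222 (A = 0/433160 + 1088354/(-444) = 0*(1/433160) + 1088354*(-1/444) = 0 - 544177/222 = -544177/222 ≈ -2451.2)
A/B(-409) = -544177/222/(-409) = -544177/222*(-1/409) = 544177/90798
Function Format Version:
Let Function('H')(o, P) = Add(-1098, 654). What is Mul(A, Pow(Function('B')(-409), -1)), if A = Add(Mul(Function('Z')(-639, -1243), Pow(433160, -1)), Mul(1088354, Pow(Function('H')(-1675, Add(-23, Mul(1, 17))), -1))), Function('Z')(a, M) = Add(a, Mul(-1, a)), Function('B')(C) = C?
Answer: Rational(544177, 90798) ≈ 5.9933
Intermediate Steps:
Function('Z')(a, M) = 0
Function('H')(o, P) = -444
A = Rational(-544177, 222) (A = Add(Mul(0, Pow(433160, -1)), Mul(1088354, Pow(-444, -1))) = Add(Mul(0, Rational(1, 433160)), Mul(1088354, Rational(-1, 444))) = Add(0, Rational(-544177, 222)) = Rational(-544177, 222) ≈ -2451.2)
Mul(A, Pow(Function('B')(-409), -1)) = Mul(Rational(-544177, 222), Pow(-409, -1)) = Mul(Rational(-544177, 222), Rational(-1, 409)) = Rational(544177, 90798)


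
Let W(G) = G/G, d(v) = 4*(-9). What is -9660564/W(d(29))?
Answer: -9660564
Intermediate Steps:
d(v) = -36
W(G) = 1
-9660564/W(d(29)) = -9660564/1 = -9660564*1 = -9660564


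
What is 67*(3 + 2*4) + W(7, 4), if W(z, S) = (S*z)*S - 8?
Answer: 841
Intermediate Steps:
W(z, S) = -8 + z*S² (W(z, S) = z*S² - 8 = -8 + z*S²)
67*(3 + 2*4) + W(7, 4) = 67*(3 + 2*4) + (-8 + 7*4²) = 67*(3 + 8) + (-8 + 7*16) = 67*11 + (-8 + 112) = 737 + 104 = 841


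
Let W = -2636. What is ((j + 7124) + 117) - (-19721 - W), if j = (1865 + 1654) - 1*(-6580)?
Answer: 34425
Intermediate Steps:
j = 10099 (j = 3519 + 6580 = 10099)
((j + 7124) + 117) - (-19721 - W) = ((10099 + 7124) + 117) - (-19721 - 1*(-2636)) = (17223 + 117) - (-19721 + 2636) = 17340 - 1*(-17085) = 17340 + 17085 = 34425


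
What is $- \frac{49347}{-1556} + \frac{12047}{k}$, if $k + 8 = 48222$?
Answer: $\frac{1198980695}{37510492} \approx 31.964$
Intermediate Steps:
$k = 48214$ ($k = -8 + 48222 = 48214$)
$- \frac{49347}{-1556} + \frac{12047}{k} = - \frac{49347}{-1556} + \frac{12047}{48214} = \left(-49347\right) \left(- \frac{1}{1556}\right) + 12047 \cdot \frac{1}{48214} = \frac{49347}{1556} + \frac{12047}{48214} = \frac{1198980695}{37510492}$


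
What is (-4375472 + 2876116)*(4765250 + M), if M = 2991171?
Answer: -11629636364876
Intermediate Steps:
(-4375472 + 2876116)*(4765250 + M) = (-4375472 + 2876116)*(4765250 + 2991171) = -1499356*7756421 = -11629636364876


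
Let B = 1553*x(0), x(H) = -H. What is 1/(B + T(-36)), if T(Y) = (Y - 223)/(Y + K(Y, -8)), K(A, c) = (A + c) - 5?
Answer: 85/259 ≈ 0.32819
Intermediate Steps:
K(A, c) = -5 + A + c
B = 0 (B = 1553*(-1*0) = 1553*0 = 0)
T(Y) = (-223 + Y)/(-13 + 2*Y) (T(Y) = (Y - 223)/(Y + (-5 + Y - 8)) = (-223 + Y)/(Y + (-13 + Y)) = (-223 + Y)/(-13 + 2*Y))
1/(B + T(-36)) = 1/(0 + (-223 - 36)/(-13 + 2*(-36))) = 1/(0 - 259/(-13 - 72)) = 1/(0 - 259/(-85)) = 1/(0 - 1/85*(-259)) = 1/(0 + 259/85) = 1/(259/85) = 85/259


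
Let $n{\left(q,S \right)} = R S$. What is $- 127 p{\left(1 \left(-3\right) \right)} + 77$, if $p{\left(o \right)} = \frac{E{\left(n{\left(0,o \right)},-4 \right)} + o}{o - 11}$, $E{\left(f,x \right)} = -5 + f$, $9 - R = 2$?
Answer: $- \frac{2605}{14} \approx -186.07$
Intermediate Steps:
$R = 7$ ($R = 9 - 2 = 7$)
$n{\left(q,S \right)} = 7 S$
$p{\left(o \right)} = \frac{-5 + 8 o}{-11 + o}$ ($p{\left(o \right)} = \frac{\left(-5 + 7 o\right) + o}{o - 11} = \frac{-5 + 8 o}{-11 + o}$)
$- 127 p{\left(1 \left(-3\right) \right)} + 77 = - 127 \frac{-5 + 8 \cdot 1 \left(-3\right)}{-11 + 1 \left(-3\right)} + 77 = - 127 \frac{-5 + 8 \left(-3\right)}{-11 - 3} + 77 = - 127 \frac{-5 - 24}{-14} + 77 = - 127 \left(\left(- \frac{1}{14}\right) \left(-29\right)\right) + 77 = \left(-127\right) \frac{29}{14} + 77 = - \frac{3683}{14} + 77 = - \frac{2605}{14}$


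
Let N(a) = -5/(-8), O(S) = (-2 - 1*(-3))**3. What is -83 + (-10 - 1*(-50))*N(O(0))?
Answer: -58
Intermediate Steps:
O(S) = 1 (O(S) = (-2 + 3)**3 = 1**3 = 1)
N(a) = 5/8 (N(a) = -5*(-1/8) = 5/8)
-83 + (-10 - 1*(-50))*N(O(0)) = -83 + (-10 - 1*(-50))*(5/8) = -83 + (-10 + 50)*(5/8) = -83 + 40*(5/8) = -83 + 25 = -58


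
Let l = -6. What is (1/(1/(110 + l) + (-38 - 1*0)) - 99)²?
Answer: 153078910009/15610401 ≈ 9806.2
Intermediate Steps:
(1/(1/(110 + l) + (-38 - 1*0)) - 99)² = (1/(1/(110 - 6) + (-38 - 1*0)) - 99)² = (1/(1/104 + (-38 + 0)) - 99)² = (1/(1/104 - 38) - 99)² = (1/(-3951/104) - 99)² = (-104/3951 - 99)² = (-391253/3951)² = 153078910009/15610401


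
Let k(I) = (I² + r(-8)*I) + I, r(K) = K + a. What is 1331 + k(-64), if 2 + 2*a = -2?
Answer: 6003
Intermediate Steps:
a = -2 (a = -1 + (½)*(-2) = -1 - 1 = -2)
r(K) = -2 + K (r(K) = K - 2 = -2 + K)
k(I) = I² - 9*I (k(I) = (I² + (-2 - 8)*I) + I = (I² - 10*I) + I = I² - 9*I)
1331 + k(-64) = 1331 - 64*(-9 - 64) = 1331 - 64*(-73) = 1331 + 4672 = 6003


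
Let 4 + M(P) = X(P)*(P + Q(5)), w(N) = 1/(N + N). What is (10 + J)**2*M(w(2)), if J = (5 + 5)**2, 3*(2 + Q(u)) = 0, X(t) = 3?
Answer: -111925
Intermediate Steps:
w(N) = 1/(2*N)
Q(u) = -2 (Q(u) = -2 + (1/3)*0 = -2 + 0 = -2)
J = 100 (J = 10**2 = 100)
M(P) = -10 + 3*P (M(P) = -4 + 3*(P - 2) = -4 + 3*(-2 + P) = -4 + (-6 + 3*P) = -10 + 3*P)
(10 + J)**2*M(w(2)) = (10 + 100)**2*(-10 + 3*((1/2)/2)) = 110**2*(-10 + 3*((1/2)*(1/2))) = 12100*(-10 + 3*(1/4)) = 12100*(-10 + 3/4) = 12100*(-37/4) = -111925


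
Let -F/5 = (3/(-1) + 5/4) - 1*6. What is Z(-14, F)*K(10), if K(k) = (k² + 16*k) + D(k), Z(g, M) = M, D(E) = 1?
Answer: 40455/4 ≈ 10114.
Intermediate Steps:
F = 155/4 (F = -5*((3/(-1) + 5/4) - 1*6) = -5*((3*(-1) + 5*(¼)) - 6) = -5*((-3 + 5/4) - 6) = -5*(-7/4 - 6) = -5*(-31/4) = 155/4 ≈ 38.750)
K(k) = 1 + k² + 16*k (K(k) = (k² + 16*k) + 1 = 1 + k² + 16*k)
Z(-14, F)*K(10) = 155*(1 + 10² + 16*10)/4 = 155*(1 + 100 + 160)/4 = (155/4)*261 = 40455/4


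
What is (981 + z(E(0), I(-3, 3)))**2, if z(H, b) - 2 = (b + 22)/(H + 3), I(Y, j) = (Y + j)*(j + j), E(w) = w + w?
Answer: 8826841/9 ≈ 9.8076e+5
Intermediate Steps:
E(w) = 2*w
I(Y, j) = 2*j*(Y + j) (I(Y, j) = (Y + j)*(2*j) = 2*j*(Y + j))
z(H, b) = 2 + (22 + b)/(3 + H) (z(H, b) = 2 + (b + 22)/(H + 3) = 2 + (22 + b)/(3 + H))
(981 + z(E(0), I(-3, 3)))**2 = (981 + (28 + 2*3*(-3 + 3) + 2*(2*0))/(3 + 2*0))**2 = (981 + (28 + 2*3*0 + 2*0)/(3 + 0))**2 = (981 + (28 + 0 + 0)/3)**2 = (981 + (1/3)*28)**2 = (981 + 28/3)**2 = (2971/3)**2 = 8826841/9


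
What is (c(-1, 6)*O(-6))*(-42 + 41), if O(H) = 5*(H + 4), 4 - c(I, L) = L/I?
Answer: 100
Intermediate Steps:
c(I, L) = 4 - L/I
O(H) = 20 + 5*H (O(H) = 5*(4 + H) = 20 + 5*H)
(c(-1, 6)*O(-6))*(-42 + 41) = ((4 - 1*6/(-1))*(20 + 5*(-6)))*(-42 + 41) = ((4 - 1*6*(-1))*(20 - 30))*(-1) = ((4 + 6)*(-10))*(-1) = (10*(-10))*(-1) = -100*(-1) = 100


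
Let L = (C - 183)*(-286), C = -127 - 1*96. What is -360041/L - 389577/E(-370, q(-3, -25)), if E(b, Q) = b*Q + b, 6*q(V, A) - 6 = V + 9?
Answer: 679340567/1952860 ≈ 347.87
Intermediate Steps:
C = -223 (C = -127 - 96 = -223)
q(V, A) = 5/2 + V/6 (q(V, A) = 1 + (V + 9)/6 = 1 + (9 + V)/6 = 1 + (3/2 + V/6) = 5/2 + V/6)
L = 116116 (L = (-223 - 183)*(-286) = -406*(-286) = 116116)
E(b, Q) = b + Q*b (E(b, Q) = Q*b + b = b + Q*b)
-360041/L - 389577/E(-370, q(-3, -25)) = -360041/116116 - 389577*(-1/(370*(1 + (5/2 + (⅙)*(-3))))) = -360041*1/116116 - 389577*(-1/(370*(1 + (5/2 - ½)))) = -32731/10556 - 389577*(-1/(370*(1 + 2))) = -32731/10556 - 389577/((-370*3)) = -32731/10556 - 389577/(-1110) = -32731/10556 - 389577*(-1/1110) = -32731/10556 + 129859/370 = 679340567/1952860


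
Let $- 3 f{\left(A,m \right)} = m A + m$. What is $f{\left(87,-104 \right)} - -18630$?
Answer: $\frac{65042}{3} \approx 21681.0$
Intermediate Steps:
$f{\left(A,m \right)} = - \frac{m}{3} - \frac{A m}{3}$ ($f{\left(A,m \right)} = - \frac{m A + m}{3} = - \frac{A m + m}{3} = - \frac{m + A m}{3} = - \frac{m}{3} - \frac{A m}{3}$)
$f{\left(87,-104 \right)} - -18630 = \left(- \frac{1}{3}\right) \left(-104\right) \left(1 + 87\right) - -18630 = \left(- \frac{1}{3}\right) \left(-104\right) 88 + 18630 = \frac{9152}{3} + 18630 = \frac{65042}{3}$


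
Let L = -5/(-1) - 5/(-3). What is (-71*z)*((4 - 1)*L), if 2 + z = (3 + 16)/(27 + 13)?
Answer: 4331/2 ≈ 2165.5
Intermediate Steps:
L = 20/3 (L = -5*(-1) - 5*(-⅓) = 5 + 5/3 = 20/3 ≈ 6.6667)
z = -61/40 (z = -2 + (3 + 16)/(27 + 13) = -2 + 19/40 = -61/40 ≈ -1.5250)
(-71*z)*((4 - 1)*L) = (-71*(-61/40))*((4 - 1)*(20/3)) = 4331*(3*(20/3))/40 = (4331/40)*20 = 4331/2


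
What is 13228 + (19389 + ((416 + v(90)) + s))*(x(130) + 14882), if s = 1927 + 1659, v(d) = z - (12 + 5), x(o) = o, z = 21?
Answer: 351218968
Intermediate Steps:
v(d) = 4 (v(d) = 21 - (12 + 5) = 21 - 1*17 = 21 - 17 = 4)
s = 3586
13228 + (19389 + ((416 + v(90)) + s))*(x(130) + 14882) = 13228 + (19389 + ((416 + 4) + 3586))*(130 + 14882) = 13228 + (19389 + (420 + 3586))*15012 = 13228 + (19389 + 4006)*15012 = 13228 + 23395*15012 = 13228 + 351205740 = 351218968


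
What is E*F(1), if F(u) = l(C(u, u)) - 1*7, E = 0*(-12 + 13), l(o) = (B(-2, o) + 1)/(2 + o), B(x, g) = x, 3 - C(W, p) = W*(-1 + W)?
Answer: 0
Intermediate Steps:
C(W, p) = 3 - W*(-1 + W)
l(o) = -1/(2 + o) (l(o) = (-2 + 1)/(2 + o) = -1/(2 + o))
E = 0 (E = 0*1 = 0)
F(u) = -7 - 1/(5 + u - u²) (F(u) = -1/(2 + (3 + u - u²)) - 1*7 = -1/(5 + u - u²) - 7 = -7 - 1/(5 + u - u²))
E*F(1) = 0*((-36 - 7*1 + 7*1²)/(5 + 1 - 1*1²)) = 0*((-36 - 7 + 7*1)/(5 + 1 - 1*1)) = 0*((-36 - 7 + 7)/(5 + 1 - 1)) = 0*(-36/5) = 0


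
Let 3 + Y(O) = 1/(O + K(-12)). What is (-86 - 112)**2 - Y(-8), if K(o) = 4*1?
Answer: 156829/4 ≈ 39207.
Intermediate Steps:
K(o) = 4
Y(O) = -3 + 1/(4 + O) (Y(O) = -3 + 1/(O + 4) = -3 + 1/(4 + O))
(-86 - 112)**2 - Y(-8) = (-86 - 112)**2 - (-11 - 3*(-8))/(4 - 8) = (-198)**2 - (-11 + 24)/(-4) = 39204 - (-1)*13/4 = 39204 - 1*(-13/4) = 39204 + 13/4 = 156829/4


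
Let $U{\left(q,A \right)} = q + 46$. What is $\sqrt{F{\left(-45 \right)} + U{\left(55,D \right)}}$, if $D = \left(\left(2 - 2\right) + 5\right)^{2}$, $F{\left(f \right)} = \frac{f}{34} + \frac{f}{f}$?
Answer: $\frac{\sqrt{116382}}{34} \approx 10.034$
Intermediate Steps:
$F{\left(f \right)} = 1 + \frac{f}{34}$ ($F{\left(f \right)} = f \frac{1}{34} + 1 = \frac{f}{34} + 1 = 1 + \frac{f}{34}$)
$D = 25$ ($D = \left(\left(2 - 2\right) + 5\right)^{2} = \left(0 + 5\right)^{2} = 5^{2} = 25$)
$U{\left(q,A \right)} = 46 + q$
$\sqrt{F{\left(-45 \right)} + U{\left(55,D \right)}} = \sqrt{\left(1 + \frac{1}{34} \left(-45\right)\right) + \left(46 + 55\right)} = \sqrt{\left(1 - \frac{45}{34}\right) + 101} = \sqrt{- \frac{11}{34} + 101} = \sqrt{\frac{3423}{34}} = \frac{\sqrt{116382}}{34}$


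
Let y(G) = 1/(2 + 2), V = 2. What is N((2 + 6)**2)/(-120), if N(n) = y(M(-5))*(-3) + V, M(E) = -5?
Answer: -1/96 ≈ -0.010417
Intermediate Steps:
y(G) = 1/4
N(n) = 5/4 (N(n) = (1/4)*(-3) + 2 = -3/4 + 2 = 5/4)
N((2 + 6)**2)/(-120) = (5/4)/(-120) = (5/4)*(-1/120) = -1/96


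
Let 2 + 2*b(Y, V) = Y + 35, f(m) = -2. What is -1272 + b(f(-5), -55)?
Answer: -2513/2 ≈ -1256.5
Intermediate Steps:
b(Y, V) = 33/2 + Y/2 (b(Y, V) = -1 + (Y + 35)/2 = -1 + (35 + Y)/2 = -1 + (35/2 + Y/2) = 33/2 + Y/2)
-1272 + b(f(-5), -55) = -1272 + (33/2 + (½)*(-2)) = -1272 + (33/2 - 1) = -1272 + 31/2 = -2513/2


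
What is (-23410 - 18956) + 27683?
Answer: -14683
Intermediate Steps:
(-23410 - 18956) + 27683 = -42366 + 27683 = -14683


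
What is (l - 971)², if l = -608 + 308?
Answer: 1615441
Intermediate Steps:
l = -300
(l - 971)² = (-300 - 971)² = (-1271)² = 1615441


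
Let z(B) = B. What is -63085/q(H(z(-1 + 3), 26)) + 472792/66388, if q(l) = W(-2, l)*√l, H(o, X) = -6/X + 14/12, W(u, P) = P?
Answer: 118198/16597 - 4920630*√5694/5329 ≈ -69669.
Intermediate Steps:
H(o, X) = 7/6 - 6/X (H(o, X) = -6/X + 14*(1/12) = -6/X + 7/6 = 7/6 - 6/X)
q(l) = l^(3/2) (q(l) = l*√l = l^(3/2))
-63085/q(H(z(-1 + 3), 26)) + 472792/66388 = -63085/(7/6 - 6/26)^(3/2) + 472792/66388 = -63085/(7/6 - 6*1/26)^(3/2) + 472792*(1/66388) = -63085/(7/6 - 3/13)^(3/2) + 118198/16597 = -63085*78*√5694/5329 + 118198/16597 = -4920630*√5694/5329 + 118198/16597 = 118198/16597 - 4920630*√5694/5329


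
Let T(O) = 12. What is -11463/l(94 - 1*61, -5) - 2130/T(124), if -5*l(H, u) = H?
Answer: 34305/22 ≈ 1559.3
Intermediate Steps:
l(H, u) = -H/5
-11463/l(94 - 1*61, -5) - 2130/T(124) = -11463*(-5/(94 - 1*61)) - 2130/12 = -11463*(-5/(94 - 61)) - 2130*1/12 = -11463/((-⅕*33)) - 355/2 = -11463/(-33/5) - 355/2 = -11463*(-5/33) - 355/2 = 19105/11 - 355/2 = 34305/22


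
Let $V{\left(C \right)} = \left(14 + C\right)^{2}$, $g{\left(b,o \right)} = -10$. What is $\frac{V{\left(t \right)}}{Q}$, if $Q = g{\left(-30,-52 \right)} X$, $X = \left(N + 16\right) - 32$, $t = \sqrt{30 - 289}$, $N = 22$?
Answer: $\frac{21}{20} - \frac{7 i \sqrt{259}}{15} \approx 1.05 - 7.5103 i$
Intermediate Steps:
$t = i \sqrt{259}$ ($t = \sqrt{-259} = i \sqrt{259} \approx 16.093 i$)
$X = 6$ ($X = \left(22 + 16\right) - 32 = 38 - 32 = 6$)
$Q = -60$ ($Q = \left(-10\right) 6 = -60$)
$\frac{V{\left(t \right)}}{Q} = \frac{\left(14 + i \sqrt{259}\right)^{2}}{-60} = \left(14 + i \sqrt{259}\right)^{2} \left(- \frac{1}{60}\right) = - \frac{\left(14 + i \sqrt{259}\right)^{2}}{60}$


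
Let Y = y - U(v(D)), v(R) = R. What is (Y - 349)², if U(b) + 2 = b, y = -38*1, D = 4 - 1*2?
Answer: 149769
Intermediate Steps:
D = 2 (D = 4 - 2 = 2)
y = -38
U(b) = -2 + b
Y = -38 (Y = -38 - (-2 + 2) = -38 - 1*0 = -38 + 0 = -38)
(Y - 349)² = (-38 - 349)² = (-387)² = 149769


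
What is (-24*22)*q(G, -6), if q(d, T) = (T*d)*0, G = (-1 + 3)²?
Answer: 0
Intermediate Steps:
G = 4 (G = 2² = 4)
q(d, T) = 0
(-24*22)*q(G, -6) = -24*22*0 = -528*0 = 0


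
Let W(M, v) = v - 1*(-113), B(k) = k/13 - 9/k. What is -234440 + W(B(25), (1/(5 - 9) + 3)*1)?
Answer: -937297/4 ≈ -2.3432e+5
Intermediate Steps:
B(k) = -9/k + k/13 (B(k) = k*(1/13) - 9/k = k/13 - 9/k = -9/k + k/13)
W(M, v) = 113 + v (W(M, v) = v + 113 = 113 + v)
-234440 + W(B(25), (1/(5 - 9) + 3)*1) = -234440 + (113 + (1/(5 - 9) + 3)*1) = -234440 + (113 + (1/(-4) + 3)*1) = -234440 + (113 + (-¼ + 3)*1) = -234440 + (113 + (11/4)*1) = -234440 + (113 + 11/4) = -234440 + 463/4 = -937297/4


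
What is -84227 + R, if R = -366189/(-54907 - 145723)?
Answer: -16898096821/200630 ≈ -84225.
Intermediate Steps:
R = 366189/200630 (R = -366189/(-200630) = -366189*(-1/200630) = 366189/200630 ≈ 1.8252)
-84227 + R = -84227 + 366189/200630 = -16898096821/200630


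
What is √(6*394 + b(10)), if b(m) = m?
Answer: √2374 ≈ 48.724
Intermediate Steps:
√(6*394 + b(10)) = √(6*394 + 10) = √(2364 + 10) = √2374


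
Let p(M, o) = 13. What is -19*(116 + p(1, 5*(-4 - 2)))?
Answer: -2451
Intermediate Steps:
-19*(116 + p(1, 5*(-4 - 2))) = -19*(116 + 13) = -19*129 = -2451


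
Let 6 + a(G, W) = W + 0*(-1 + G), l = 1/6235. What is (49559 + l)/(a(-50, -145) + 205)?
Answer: 5722229/6235 ≈ 917.76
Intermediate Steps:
l = 1/6235 ≈ 0.00016038
a(G, W) = -6 + W (a(G, W) = -6 + (W + 0*(-1 + G)) = -6 + (W + 0) = -6 + W)
(49559 + l)/(a(-50, -145) + 205) = (49559 + 1/6235)/((-6 - 145) + 205) = 309000366/(6235*(-151 + 205)) = (309000366/6235)/54 = (309000366/6235)*(1/54) = 5722229/6235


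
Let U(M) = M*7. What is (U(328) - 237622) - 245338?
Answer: -480664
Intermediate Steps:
U(M) = 7*M
(U(328) - 237622) - 245338 = (7*328 - 237622) - 245338 = (2296 - 237622) - 245338 = -235326 - 245338 = -480664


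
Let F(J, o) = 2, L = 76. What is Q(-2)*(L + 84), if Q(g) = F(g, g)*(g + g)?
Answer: -1280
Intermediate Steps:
Q(g) = 4*g (Q(g) = 2*(g + g) = 2*(2*g) = 4*g)
Q(-2)*(L + 84) = (4*(-2))*(76 + 84) = -8*160 = -1280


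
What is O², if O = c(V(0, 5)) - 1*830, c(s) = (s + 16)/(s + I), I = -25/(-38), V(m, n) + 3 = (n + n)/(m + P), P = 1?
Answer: 57915310336/84681 ≈ 6.8392e+5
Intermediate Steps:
V(m, n) = -3 + 2*n/(1 + m) (V(m, n) = -3 + (n + n)/(m + 1) = -3 + (2*n)/(1 + m) = -3 + 2*n/(1 + m))
I = 25/38 (I = -25*(-1/38) = 25/38 ≈ 0.65790)
c(s) = (16 + s)/(25/38 + s) (c(s) = (s + 16)/(s + 25/38) = (16 + s)/(25/38 + s))
O = -240656/291 (O = 38*(16 + (-3 - 3*0 + 2*5)/(1 + 0))/(25 + 38*((-3 - 3*0 + 2*5)/(1 + 0))) - 1*830 = 38*(16 + (-3 + 0 + 10)/1)/(25 + 38*((-3 + 0 + 10)/1)) - 830 = 38*(16 + 1*7)/(25 + 38*(1*7)) - 830 = 38*(16 + 7)/(25 + 38*7) - 830 = 38*23/(25 + 266) - 830 = 38*23/291 - 830 = 38*(1/291)*23 - 830 = 874/291 - 830 = -240656/291 ≈ -827.00)
O² = (-240656/291)² = 57915310336/84681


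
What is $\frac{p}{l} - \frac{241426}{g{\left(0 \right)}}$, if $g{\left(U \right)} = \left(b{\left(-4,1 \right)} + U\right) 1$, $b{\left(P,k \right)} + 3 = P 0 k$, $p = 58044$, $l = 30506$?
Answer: $\frac{526079692}{6537} \approx 80477.0$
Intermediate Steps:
$b{\left(P,k \right)} = -3$ ($b{\left(P,k \right)} = -3 + P 0 k = -3 + 0 k = -3 + 0 = -3$)
$g{\left(U \right)} = -3 + U$ ($g{\left(U \right)} = \left(-3 + U\right) 1 = -3 + U$)
$\frac{p}{l} - \frac{241426}{g{\left(0 \right)}} = \frac{58044}{30506} - \frac{241426}{-3 + 0} = 58044 \cdot \frac{1}{30506} - \frac{241426}{-3} = \frac{4146}{2179} - - \frac{241426}{3} = \frac{4146}{2179} + \frac{241426}{3} = \frac{526079692}{6537}$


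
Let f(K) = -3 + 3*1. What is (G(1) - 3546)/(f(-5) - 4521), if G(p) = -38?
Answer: 3584/4521 ≈ 0.79274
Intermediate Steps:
f(K) = 0 (f(K) = -3 + 3 = 0)
(G(1) - 3546)/(f(-5) - 4521) = (-38 - 3546)/(0 - 4521) = -3584/(-4521) = -3584*(-1/4521) = 3584/4521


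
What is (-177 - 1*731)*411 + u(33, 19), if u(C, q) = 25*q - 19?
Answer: -372732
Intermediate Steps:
u(C, q) = -19 + 25*q
(-177 - 1*731)*411 + u(33, 19) = (-177 - 1*731)*411 + (-19 + 25*19) = (-177 - 731)*411 + (-19 + 475) = -908*411 + 456 = -373188 + 456 = -372732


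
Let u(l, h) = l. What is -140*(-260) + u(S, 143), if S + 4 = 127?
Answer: 36523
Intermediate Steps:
S = 123 (S = -4 + 127 = 123)
-140*(-260) + u(S, 143) = -140*(-260) + 123 = 36400 + 123 = 36523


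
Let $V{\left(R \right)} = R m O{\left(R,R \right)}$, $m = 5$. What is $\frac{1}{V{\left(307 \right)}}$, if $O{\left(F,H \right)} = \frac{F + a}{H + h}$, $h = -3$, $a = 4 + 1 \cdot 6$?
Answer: $\frac{304}{486595} \approx 0.00062475$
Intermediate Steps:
$a = 10$ ($a = 4 + 6 = 10$)
$O{\left(F,H \right)} = \frac{10 + F}{-3 + H}$ ($O{\left(F,H \right)} = \frac{F + 10}{H - 3} = \frac{10 + F}{-3 + H}$)
$V{\left(R \right)} = \frac{5 R \left(10 + R\right)}{-3 + R}$ ($V{\left(R \right)} = R 5 \frac{10 + R}{-3 + R} = 5 R \frac{10 + R}{-3 + R} = \frac{5 R \left(10 + R\right)}{-3 + R}$)
$\frac{1}{V{\left(307 \right)}} = \frac{1}{5 \cdot 307 \frac{1}{-3 + 307} \left(10 + 307\right)} = \frac{1}{5 \cdot 307 \cdot \frac{1}{304} \cdot 317} = \frac{1}{\frac{486595}{304}} = \frac{304}{486595}$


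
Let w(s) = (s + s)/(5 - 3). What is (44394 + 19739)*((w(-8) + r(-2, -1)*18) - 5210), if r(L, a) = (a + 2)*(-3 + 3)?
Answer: -334645994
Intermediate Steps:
r(L, a) = 0 (r(L, a) = (2 + a)*0 = 0)
w(s) = s (w(s) = (2*s)/2 = (2*s)*(½) = s)
(44394 + 19739)*((w(-8) + r(-2, -1)*18) - 5210) = (44394 + 19739)*((-8 + 0*18) - 5210) = 64133*((-8 + 0) - 5210) = 64133*(-8 - 5210) = 64133*(-5218) = -334645994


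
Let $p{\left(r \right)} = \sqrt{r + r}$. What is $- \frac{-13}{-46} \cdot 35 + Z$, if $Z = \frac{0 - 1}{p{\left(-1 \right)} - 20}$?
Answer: $- \frac{90995}{9246} + \frac{i \sqrt{2}}{402} \approx -9.8416 + 0.0035179 i$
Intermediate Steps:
$p{\left(r \right)} = \sqrt{2} \sqrt{r}$ ($p{\left(r \right)} = \sqrt{2 r} = \sqrt{2} \sqrt{r}$)
$Z = - \frac{1}{-20 + i \sqrt{2}}$ ($Z = \frac{0 - 1}{\sqrt{2} \sqrt{-1} - 20} = - \frac{1}{\sqrt{2} i - 20} = - \frac{1}{i \sqrt{2} - 20} = - \frac{1}{-20 + i \sqrt{2}} \approx 0.049751 + 0.0035179 i$)
$- \frac{-13}{-46} \cdot 35 + Z = - \frac{-13}{-46} \cdot 35 + \left(\frac{10}{201} + \frac{i \sqrt{2}}{402}\right) = - \frac{\left(-13\right) \left(-1\right)}{46} \cdot 35 + \left(\frac{10}{201} + \frac{i \sqrt{2}}{402}\right) = \left(-1\right) \frac{13}{46} \cdot 35 + \left(\frac{10}{201} + \frac{i \sqrt{2}}{402}\right) = \left(- \frac{13}{46}\right) 35 + \left(\frac{10}{201} + \frac{i \sqrt{2}}{402}\right) = - \frac{455}{46} + \left(\frac{10}{201} + \frac{i \sqrt{2}}{402}\right) = - \frac{90995}{9246} + \frac{i \sqrt{2}}{402}$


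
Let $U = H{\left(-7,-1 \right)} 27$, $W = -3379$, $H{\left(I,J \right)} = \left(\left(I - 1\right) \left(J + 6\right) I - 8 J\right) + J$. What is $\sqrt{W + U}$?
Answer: $\sqrt{4370} \approx 66.106$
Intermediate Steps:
$H{\left(I,J \right)} = - 7 J + I \left(-1 + I\right) \left(6 + J\right)$ ($H{\left(I,J \right)} = \left(\left(-1 + I\right) \left(6 + J\right) I - 8 J\right) + J = \left(I \left(-1 + I\right) \left(6 + J\right) - 8 J\right) + J = \left(- 8 J + I \left(-1 + I\right) \left(6 + J\right)\right) + J = - 7 J + I \left(-1 + I\right) \left(6 + J\right)$)
$U = 7749$ ($U = \left(\left(-7\right) \left(-1\right) - -42 + 6 \left(-7\right)^{2} - \left(-7\right)^{2} - \left(-7\right) \left(-1\right)\right) 27 = \left(7 + 42 + 6 \cdot 49 - 49 - 7\right) 27 = \left(7 + 42 + 294 - 49 - 7\right) 27 = 287 \cdot 27 = 7749$)
$\sqrt{W + U} = \sqrt{-3379 + 7749} = \sqrt{4370}$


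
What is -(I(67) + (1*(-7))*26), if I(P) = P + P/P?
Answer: 114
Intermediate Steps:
I(P) = 1 + P (I(P) = P + 1 = 1 + P)
-(I(67) + (1*(-7))*26) = -((1 + 67) + (1*(-7))*26) = -(68 - 7*26) = -(68 - 182) = -1*(-114) = 114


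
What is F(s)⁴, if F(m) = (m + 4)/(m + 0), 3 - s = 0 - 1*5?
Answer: 81/16 ≈ 5.0625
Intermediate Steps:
s = 8 (s = 3 - (0 - 1*5) = 3 - (0 - 5) = 3 - 1*(-5) = 3 + 5 = 8)
F(m) = (4 + m)/m
F(s)⁴ = ((4 + 8)/8)⁴ = ((⅛)*12)⁴ = (3/2)⁴ = 81/16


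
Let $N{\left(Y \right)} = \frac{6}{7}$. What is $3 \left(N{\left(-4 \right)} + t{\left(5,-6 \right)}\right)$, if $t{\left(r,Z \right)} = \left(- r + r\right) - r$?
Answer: $- \frac{87}{7} \approx -12.429$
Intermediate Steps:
$t{\left(r,Z \right)} = - r$ ($t{\left(r,Z \right)} = 0 - r = - r$)
$N{\left(Y \right)} = \frac{6}{7}$ ($N{\left(Y \right)} = 6 \cdot \frac{1}{7} = \frac{6}{7}$)
$3 \left(N{\left(-4 \right)} + t{\left(5,-6 \right)}\right) = 3 \left(\frac{6}{7} - 5\right) = 3 \left(- \frac{29}{7}\right) = - \frac{87}{7}$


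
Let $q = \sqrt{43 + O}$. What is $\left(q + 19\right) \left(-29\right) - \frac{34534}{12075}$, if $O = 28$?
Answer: $- \frac{6687859}{12075} - 29 \sqrt{71} \approx -798.22$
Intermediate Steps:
$q = \sqrt{71}$ ($q = \sqrt{43 + 28} = \sqrt{71} \approx 8.4261$)
$\left(q + 19\right) \left(-29\right) - \frac{34534}{12075} = \left(\sqrt{71} + 19\right) \left(-29\right) - \frac{34534}{12075} = \left(19 + \sqrt{71}\right) \left(-29\right) - \frac{34534}{12075} = \left(-551 - 29 \sqrt{71}\right) - \frac{34534}{12075} = - \frac{6687859}{12075} - 29 \sqrt{71}$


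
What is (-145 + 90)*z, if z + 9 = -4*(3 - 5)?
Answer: 55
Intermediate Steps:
z = -1 (z = -9 - 4*(3 - 5) = -9 - 4*(-2) = -9 + 8 = -1)
(-145 + 90)*z = (-145 + 90)*(-1) = -55*(-1) = 55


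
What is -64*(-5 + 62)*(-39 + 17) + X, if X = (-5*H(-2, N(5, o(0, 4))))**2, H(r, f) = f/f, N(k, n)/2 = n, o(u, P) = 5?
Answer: 80281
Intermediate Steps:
N(k, n) = 2*n
H(r, f) = 1
X = 25 (X = (-5*1)**2 = (-5)**2 = 25)
-64*(-5 + 62)*(-39 + 17) + X = -64*(-5 + 62)*(-39 + 17) + 25 = -3648*(-22) + 25 = -64*(-1254) + 25 = 80256 + 25 = 80281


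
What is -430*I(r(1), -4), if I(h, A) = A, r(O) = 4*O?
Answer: 1720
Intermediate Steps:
-430*I(r(1), -4) = -430*(-4) = 1720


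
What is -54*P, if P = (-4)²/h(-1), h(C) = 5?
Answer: -864/5 ≈ -172.80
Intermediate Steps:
P = 16/5 (P = (-4)²/5 = 16*(⅕) = 16/5 ≈ 3.2000)
-54*P = -54*16/5 = -864/5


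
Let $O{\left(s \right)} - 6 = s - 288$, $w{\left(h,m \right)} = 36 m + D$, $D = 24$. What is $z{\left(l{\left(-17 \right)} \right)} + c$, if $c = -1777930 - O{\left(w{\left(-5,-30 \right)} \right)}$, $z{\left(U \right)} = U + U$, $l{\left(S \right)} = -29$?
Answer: $-1776650$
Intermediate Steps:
$z{\left(U \right)} = 2 U$
$w{\left(h,m \right)} = 24 + 36 m$ ($w{\left(h,m \right)} = 36 m + 24 = 24 + 36 m$)
$O{\left(s \right)} = -282 + s$ ($O{\left(s \right)} = 6 + \left(s - 288\right) = 6 + \left(-288 + s\right) = -282 + s$)
$c = -1776592$ ($c = -1777930 - \left(-282 + \left(24 + 36 \left(-30\right)\right)\right) = -1777930 - \left(-282 + \left(24 - 1080\right)\right) = -1777930 - \left(-282 - 1056\right) = -1777930 - -1338 = -1777930 + 1338 = -1776592$)
$z{\left(l{\left(-17 \right)} \right)} + c = 2 \left(-29\right) - 1776592 = -58 - 1776592 = -1776650$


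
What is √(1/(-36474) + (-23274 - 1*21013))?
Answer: I*√58917328998486/36474 ≈ 210.44*I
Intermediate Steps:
√(1/(-36474) + (-23274 - 1*21013)) = √(-1/36474 + (-23274 - 21013)) = √(-1/36474 - 44287) = √(-1615324039/36474) = I*√58917328998486/36474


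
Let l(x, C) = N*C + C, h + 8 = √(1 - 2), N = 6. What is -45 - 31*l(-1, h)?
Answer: 1691 - 217*I ≈ 1691.0 - 217.0*I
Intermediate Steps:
h = -8 + I (h = -8 + √(1 - 2) = -8 + √(-1) = -8 + I ≈ -8.0 + 1.0*I)
l(x, C) = 7*C (l(x, C) = 6*C + C = 7*C)
-45 - 31*l(-1, h) = -45 - 217*(-8 + I) = -45 - 31*(-56 + 7*I) = -45 + (1736 - 217*I) = 1691 - 217*I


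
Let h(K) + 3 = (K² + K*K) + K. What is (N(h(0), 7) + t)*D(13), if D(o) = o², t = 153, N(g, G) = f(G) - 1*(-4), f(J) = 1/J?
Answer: 185900/7 ≈ 26557.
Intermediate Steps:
h(K) = -3 + K + 2*K² (h(K) = -3 + ((K² + K*K) + K) = -3 + ((K² + K²) + K) = -3 + (2*K² + K) = -3 + (K + 2*K²) = -3 + K + 2*K²)
N(g, G) = 4 + 1/G (N(g, G) = 1/G - 1*(-4) = 1/G + 4 = 4 + 1/G)
(N(h(0), 7) + t)*D(13) = ((4 + 1/7) + 153)*13² = ((4 + ⅐) + 153)*169 = (29/7 + 153)*169 = (1100/7)*169 = 185900/7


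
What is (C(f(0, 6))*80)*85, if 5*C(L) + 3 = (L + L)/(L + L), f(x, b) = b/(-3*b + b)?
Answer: -2720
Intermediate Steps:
f(x, b) = -½ (f(x, b) = b/((-2*b)) = b*(-1/(2*b)) = -½)
C(L) = -⅖ (C(L) = -⅗ + ((L + L)/(L + L))/5 = -⅗ + ((2*L)/((2*L)))/5 = -⅗ + ((2*L)*(1/(2*L)))/5 = -⅗ + (⅕)*1 = -⅗ + ⅕ = -⅖)
(C(f(0, 6))*80)*85 = -⅖*80*85 = -32*85 = -2720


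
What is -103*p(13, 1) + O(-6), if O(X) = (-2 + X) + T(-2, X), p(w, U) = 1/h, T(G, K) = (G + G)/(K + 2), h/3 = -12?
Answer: -149/36 ≈ -4.1389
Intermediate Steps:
h = -36 (h = 3*(-12) = -36)
T(G, K) = 2*G/(2 + K) (T(G, K) = (2*G)/(2 + K) = 2*G/(2 + K))
p(w, U) = -1/36 (p(w, U) = 1/(-36) = -1/36)
O(X) = -2 + X - 4/(2 + X) (O(X) = (-2 + X) + 2*(-2)/(2 + X) = (-2 + X) - 4/(2 + X) = -2 + X - 4/(2 + X))
-103*p(13, 1) + O(-6) = -103*(-1/36) + (-8 + (-6)**2)/(2 - 6) = 103/36 + (-8 + 36)/(-4) = 103/36 - 1/4*28 = 103/36 - 7 = -149/36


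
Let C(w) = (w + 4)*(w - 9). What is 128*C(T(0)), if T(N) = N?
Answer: -4608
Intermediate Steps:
C(w) = (-9 + w)*(4 + w) (C(w) = (4 + w)*(-9 + w) = (-9 + w)*(4 + w))
128*C(T(0)) = 128*(-36 + 0² - 5*0) = 128*(-36 + 0 + 0) = 128*(-36) = -4608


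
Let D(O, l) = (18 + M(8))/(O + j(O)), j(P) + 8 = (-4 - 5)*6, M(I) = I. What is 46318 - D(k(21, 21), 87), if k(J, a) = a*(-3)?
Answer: 5789776/125 ≈ 46318.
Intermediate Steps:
k(J, a) = -3*a
j(P) = -62 (j(P) = -8 + (-4 - 5)*6 = -8 - 9*6 = -8 - 54 = -62)
D(O, l) = 26/(-62 + O) (D(O, l) = (18 + 8)/(O - 62) = 26/(-62 + O))
46318 - D(k(21, 21), 87) = 46318 - 26/(-62 - 3*21) = 46318 - 26/(-62 - 63) = 46318 - 26/(-125) = 46318 - 26*(-1)/125 = 46318 - 1*(-26/125) = 46318 + 26/125 = 5789776/125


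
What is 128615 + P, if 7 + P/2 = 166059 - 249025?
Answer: -37331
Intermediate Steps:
P = -165946 (P = -14 + 2*(166059 - 249025) = -14 + 2*(-82966) = -14 - 165932 = -165946)
128615 + P = 128615 - 165946 = -37331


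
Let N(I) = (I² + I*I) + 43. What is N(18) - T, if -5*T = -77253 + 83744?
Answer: 9946/5 ≈ 1989.2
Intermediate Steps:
N(I) = 43 + 2*I² (N(I) = (I² + I²) + 43 = 2*I² + 43 = 43 + 2*I²)
T = -6491/5 (T = -(-77253 + 83744)/5 = -⅕*6491 = -6491/5 ≈ -1298.2)
N(18) - T = (43 + 2*18²) - 1*(-6491/5) = (43 + 2*324) + 6491/5 = (43 + 648) + 6491/5 = 691 + 6491/5 = 9946/5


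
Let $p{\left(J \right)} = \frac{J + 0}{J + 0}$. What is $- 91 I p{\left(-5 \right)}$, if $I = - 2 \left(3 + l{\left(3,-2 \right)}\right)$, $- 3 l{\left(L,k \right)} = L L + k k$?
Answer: $- \frac{728}{3} \approx -242.67$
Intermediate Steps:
$p{\left(J \right)} = 1$ ($p{\left(J \right)} = \frac{J}{J} = 1$)
$l{\left(L,k \right)} = - \frac{L^{2}}{3} - \frac{k^{2}}{3}$ ($l{\left(L,k \right)} = - \frac{L L + k k}{3} = - \frac{L^{2} + k^{2}}{3} = - \frac{L^{2}}{3} - \frac{k^{2}}{3}$)
$I = \frac{8}{3}$ ($I = - 2 \left(3 - \left(3 + \frac{4}{3}\right)\right) = - 2 \left(3 - \frac{13}{3}\right) = \left(-2\right) \left(- \frac{4}{3}\right) = \frac{8}{3} \approx 2.6667$)
$- 91 I p{\left(-5 \right)} = \left(-91\right) \frac{8}{3} \cdot 1 = \left(- \frac{728}{3}\right) 1 = - \frac{728}{3}$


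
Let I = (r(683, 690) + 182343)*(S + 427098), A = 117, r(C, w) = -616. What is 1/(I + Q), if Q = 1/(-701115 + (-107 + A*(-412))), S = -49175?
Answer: 749426/51469688127075945 ≈ 1.4561e-11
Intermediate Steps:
I = 68678813021 (I = (-616 + 182343)*(-49175 + 427098) = 181727*377923 = 68678813021)
Q = -1/749426 (Q = 1/(-701115 + (-107 + 117*(-412))) = 1/(-701115 + (-107 - 48204)) = 1/(-701115 - 48311) = 1/(-749426) = -1/749426 ≈ -1.3344e-6)
1/(I + Q) = 1/(68678813021 - 1/749426) = 1/(51469688127075945/749426) = 749426/51469688127075945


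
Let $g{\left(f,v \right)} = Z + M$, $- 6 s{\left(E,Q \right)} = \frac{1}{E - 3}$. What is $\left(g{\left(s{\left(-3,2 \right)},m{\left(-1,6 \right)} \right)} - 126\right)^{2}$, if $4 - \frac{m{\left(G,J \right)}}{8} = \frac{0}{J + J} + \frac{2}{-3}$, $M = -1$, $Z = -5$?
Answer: $17424$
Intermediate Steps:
$s{\left(E,Q \right)} = - \frac{1}{6 \left(-3 + E\right)}$ ($s{\left(E,Q \right)} = - \frac{1}{6 \left(E - 3\right)} = - \frac{1}{6 \left(-3 + E\right)}$)
$m{\left(G,J \right)} = \frac{112}{3}$ ($m{\left(G,J \right)} = 32 - 8 \left(\frac{0}{J + J} + \frac{2}{-3}\right) = 32 - 8 \left(\frac{0}{2 J} + 2 \left(- \frac{1}{3}\right)\right) = 32 - 8 \left(0 \frac{1}{2 J} - \frac{2}{3}\right) = 32 - 8 \left(0 - \frac{2}{3}\right) = 32 - - \frac{16}{3} = 32 + \frac{16}{3} = \frac{112}{3}$)
$g{\left(f,v \right)} = -6$ ($g{\left(f,v \right)} = -5 - 1 = -6$)
$\left(g{\left(s{\left(-3,2 \right)},m{\left(-1,6 \right)} \right)} - 126\right)^{2} = \left(-6 - 126\right)^{2} = \left(-132\right)^{2} = 17424$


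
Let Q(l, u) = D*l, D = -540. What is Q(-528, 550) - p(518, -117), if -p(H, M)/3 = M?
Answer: 284769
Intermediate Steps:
Q(l, u) = -540*l
p(H, M) = -3*M
Q(-528, 550) - p(518, -117) = -540*(-528) - (-3)*(-117) = 285120 - 1*351 = 285120 - 351 = 284769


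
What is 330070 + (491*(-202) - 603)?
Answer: 230285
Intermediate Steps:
330070 + (491*(-202) - 603) = 330070 + (-99182 - 603) = 330070 - 99785 = 230285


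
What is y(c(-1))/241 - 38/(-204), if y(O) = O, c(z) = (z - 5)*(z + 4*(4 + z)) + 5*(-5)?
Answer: -4703/24582 ≈ -0.19132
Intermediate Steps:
c(z) = -25 + (-5 + z)*(16 + 5*z) (c(z) = (-5 + z)*(z + (16 + 4*z)) - 25 = (-5 + z)*(16 + 5*z) - 25 = -25 + (-5 + z)*(16 + 5*z))
y(c(-1))/241 - 38/(-204) = (-105 - 9*(-1) + 5*(-1)²)/241 - 38/(-204) = (-105 + 9 + 5*1)*(1/241) - 38*(-1/204) = (-105 + 9 + 5)*(1/241) + 19/102 = -91*1/241 + 19/102 = -91/241 + 19/102 = -4703/24582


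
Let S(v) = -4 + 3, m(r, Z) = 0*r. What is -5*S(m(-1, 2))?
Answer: 5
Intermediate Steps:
m(r, Z) = 0
S(v) = -1
-5*S(m(-1, 2)) = -5*(-1) = 5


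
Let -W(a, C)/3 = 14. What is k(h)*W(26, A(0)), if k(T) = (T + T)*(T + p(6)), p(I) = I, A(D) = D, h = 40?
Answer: -154560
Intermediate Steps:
W(a, C) = -42 (W(a, C) = -3*14 = -42)
k(T) = 2*T*(6 + T) (k(T) = (T + T)*(T + 6) = (2*T)*(6 + T) = 2*T*(6 + T))
k(h)*W(26, A(0)) = (2*40*(6 + 40))*(-42) = (2*40*46)*(-42) = 3680*(-42) = -154560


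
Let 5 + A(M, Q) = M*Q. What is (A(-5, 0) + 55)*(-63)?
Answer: -3150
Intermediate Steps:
A(M, Q) = -5 + M*Q
(A(-5, 0) + 55)*(-63) = ((-5 - 5*0) + 55)*(-63) = ((-5 + 0) + 55)*(-63) = (-5 + 55)*(-63) = 50*(-63) = -3150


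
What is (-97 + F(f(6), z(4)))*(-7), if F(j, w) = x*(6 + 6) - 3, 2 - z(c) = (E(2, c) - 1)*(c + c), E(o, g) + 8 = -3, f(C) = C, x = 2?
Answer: 532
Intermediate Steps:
E(o, g) = -11 (E(o, g) = -8 - 3 = -11)
z(c) = 2 + 24*c (z(c) = 2 - (-11 - 1)*(c + c) = 2 - (-12)*2*c = 2 - (-24)*c = 2 + 24*c)
F(j, w) = 21 (F(j, w) = 2*(6 + 6) - 3 = 2*12 - 3 = 24 - 3 = 21)
(-97 + F(f(6), z(4)))*(-7) = (-97 + 21)*(-7) = -76*(-7) = 532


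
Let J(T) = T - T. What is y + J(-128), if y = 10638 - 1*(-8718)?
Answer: 19356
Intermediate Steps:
J(T) = 0
y = 19356 (y = 10638 + 8718 = 19356)
y + J(-128) = 19356 + 0 = 19356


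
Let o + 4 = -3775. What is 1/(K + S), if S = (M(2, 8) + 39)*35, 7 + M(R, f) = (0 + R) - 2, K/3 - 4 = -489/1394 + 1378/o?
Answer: 5267926/5951985643 ≈ 0.00088507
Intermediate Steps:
o = -3779 (o = -4 - 3775 = -3779)
K = 51908523/5267926 (K = 12 + 3*(-489/1394 + 1378/(-3779)) = 12 + 3*(-489*1/1394 + 1378*(-1/3779)) = 12 + 3*(-489/1394 - 1378/3779) = 12 + 3*(-3768863/5267926) = 12 - 11306589/5267926 = 51908523/5267926 ≈ 9.8537)
M(R, f) = -9 + R (M(R, f) = -7 + ((0 + R) - 2) = -7 + (R - 2) = -7 + (-2 + R) = -9 + R)
S = 1120 (S = ((-9 + 2) + 39)*35 = (-7 + 39)*35 = 32*35 = 1120)
1/(K + S) = 1/(51908523/5267926 + 1120) = 1/(5951985643/5267926) = 5267926/5951985643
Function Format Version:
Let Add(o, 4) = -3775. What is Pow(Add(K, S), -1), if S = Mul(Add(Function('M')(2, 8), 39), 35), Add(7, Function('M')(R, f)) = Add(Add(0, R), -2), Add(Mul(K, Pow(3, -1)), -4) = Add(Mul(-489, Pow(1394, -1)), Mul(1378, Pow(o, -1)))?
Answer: Rational(5267926, 5951985643) ≈ 0.00088507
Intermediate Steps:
o = -3779 (o = Add(-4, -3775) = -3779)
K = Rational(51908523, 5267926) (K = Add(12, Mul(3, Add(Mul(-489, Pow(1394, -1)), Mul(1378, Pow(-3779, -1))))) = Add(12, Mul(3, Add(Mul(-489, Rational(1, 1394)), Mul(1378, Rational(-1, 3779))))) = Add(12, Mul(3, Add(Rational(-489, 1394), Rational(-1378, 3779)))) = Add(12, Mul(3, Rational(-3768863, 5267926))) = Add(12, Rational(-11306589, 5267926)) = Rational(51908523, 5267926) ≈ 9.8537)
Function('M')(R, f) = Add(-9, R) (Function('M')(R, f) = Add(-7, Add(Add(0, R), -2)) = Add(-7, Add(R, -2)) = Add(-7, Add(-2, R)) = Add(-9, R))
S = 1120 (S = Mul(Add(Add(-9, 2), 39), 35) = Mul(Add(-7, 39), 35) = Mul(32, 35) = 1120)
Pow(Add(K, S), -1) = Pow(Add(Rational(51908523, 5267926), 1120), -1) = Pow(Rational(5951985643, 5267926), -1) = Rational(5267926, 5951985643)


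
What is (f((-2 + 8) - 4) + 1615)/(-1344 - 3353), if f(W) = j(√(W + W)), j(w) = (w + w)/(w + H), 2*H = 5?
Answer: -14543/42273 ≈ -0.34403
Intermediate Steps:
H = 5/2 (H = (½)*5 = 5/2 ≈ 2.5000)
j(w) = 2*w/(5/2 + w) (j(w) = (w + w)/(w + 5/2) = (2*w)/(5/2 + w) = 2*w/(5/2 + w))
f(W) = 4*√2*√W/(5 + 2*√2*√W) (f(W) = 4*√(W + W)/(5 + 2*√(W + W)) = 4*√(2*W)/(5 + 2*√(2*W)) = 4*(√2*√W)/(5 + 2*(√2*√W)) = 4*(√2*√W)/(5 + 2*√2*√W) = 4*√2*√W/(5 + 2*√2*√W))
(f((-2 + 8) - 4) + 1615)/(-1344 - 3353) = (4*√2*√((-2 + 8) - 4)/(5 + 2*√2*√((-2 + 8) - 4)) + 1615)/(-1344 - 3353) = (4*√2*√(6 - 4)/(5 + 2*√2*√(6 - 4)) + 1615)/(-4697) = (4*√2*√2/(5 + 2*√2*√2) + 1615)*(-1/4697) = (4*√2*√2/(5 + 4) + 1615)*(-1/4697) = (4*√2*√2/9 + 1615)*(-1/4697) = (4*√2*√2*(⅑) + 1615)*(-1/4697) = (8/9 + 1615)*(-1/4697) = (14543/9)*(-1/4697) = -14543/42273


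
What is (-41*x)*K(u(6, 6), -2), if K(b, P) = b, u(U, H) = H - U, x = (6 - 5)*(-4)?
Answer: 0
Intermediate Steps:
x = -4 (x = 1*(-4) = -4)
(-41*x)*K(u(6, 6), -2) = (-41*(-4))*(6 - 1*6) = 164*(6 - 6) = 164*0 = 0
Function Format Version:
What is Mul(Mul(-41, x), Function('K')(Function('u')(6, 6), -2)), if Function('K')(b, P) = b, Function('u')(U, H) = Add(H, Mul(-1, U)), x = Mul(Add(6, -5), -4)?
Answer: 0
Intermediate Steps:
x = -4 (x = Mul(1, -4) = -4)
Mul(Mul(-41, x), Function('K')(Function('u')(6, 6), -2)) = Mul(Mul(-41, -4), Add(6, Mul(-1, 6))) = Mul(164, Add(6, -6)) = Mul(164, 0) = 0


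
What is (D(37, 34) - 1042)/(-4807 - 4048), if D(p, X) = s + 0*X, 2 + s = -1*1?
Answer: 19/161 ≈ 0.11801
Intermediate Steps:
s = -3 (s = -2 - 1*1 = -2 - 1 = -3)
D(p, X) = -3 (D(p, X) = -3 + 0*X = -3 + 0 = -3)
(D(37, 34) - 1042)/(-4807 - 4048) = (-3 - 1042)/(-4807 - 4048) = -1045/(-8855) = -1045*(-1/8855) = 19/161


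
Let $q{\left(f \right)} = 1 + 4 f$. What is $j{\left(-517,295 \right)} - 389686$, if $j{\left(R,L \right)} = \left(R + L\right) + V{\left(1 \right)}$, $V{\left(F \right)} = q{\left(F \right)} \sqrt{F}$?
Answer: $-389903$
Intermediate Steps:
$V{\left(F \right)} = \sqrt{F} \left(1 + 4 F\right)$ ($V{\left(F \right)} = \left(1 + 4 F\right) \sqrt{F} = \sqrt{F} \left(1 + 4 F\right)$)
$j{\left(R,L \right)} = 5 + L + R$ ($j{\left(R,L \right)} = \left(R + L\right) + \sqrt{1} \left(1 + 4 \cdot 1\right) = \left(L + R\right) + 1 \left(1 + 4\right) = \left(L + R\right) + 1 \cdot 5 = \left(L + R\right) + 5 = 5 + L + R$)
$j{\left(-517,295 \right)} - 389686 = \left(5 + 295 - 517\right) - 389686 = -217 - 389686 = -389903$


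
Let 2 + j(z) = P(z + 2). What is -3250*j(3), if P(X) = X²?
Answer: -74750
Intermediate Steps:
j(z) = -2 + (2 + z)² (j(z) = -2 + (z + 2)² = -2 + (2 + z)²)
-3250*j(3) = -3250*(-2 + (2 + 3)²) = -3250*(-2 + 5²) = -3250*(-2 + 25) = -3250*23 = -74750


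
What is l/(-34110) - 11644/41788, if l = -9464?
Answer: -211901/178173585 ≈ -0.0011893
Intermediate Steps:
l/(-34110) - 11644/41788 = -9464/(-34110) - 11644/41788 = -9464*(-1/34110) - 11644*1/41788 = 4732/17055 - 2911/10447 = -211901/178173585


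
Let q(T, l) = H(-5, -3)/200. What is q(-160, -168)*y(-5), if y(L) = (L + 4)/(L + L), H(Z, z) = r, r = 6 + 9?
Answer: 3/400 ≈ 0.0075000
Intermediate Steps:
r = 15
H(Z, z) = 15
y(L) = (4 + L)/(2*L) (y(L) = (4 + L)/((2*L)) = (4 + L)*(1/(2*L)) = (4 + L)/(2*L))
q(T, l) = 3/40 (q(T, l) = 15/200 = 15*(1/200) = 3/40)
q(-160, -168)*y(-5) = 3*((½)*(4 - 5)/(-5))/40 = 3*((½)*(-⅕)*(-1))/40 = (3/40)*(⅒) = 3/400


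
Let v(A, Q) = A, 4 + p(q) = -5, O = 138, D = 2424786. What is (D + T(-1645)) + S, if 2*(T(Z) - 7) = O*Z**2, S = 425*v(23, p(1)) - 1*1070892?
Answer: 188079401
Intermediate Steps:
p(q) = -9 (p(q) = -4 - 5 = -9)
S = -1061117 (S = 425*23 - 1*1070892 = 9775 - 1070892 = -1061117)
T(Z) = 7 + 69*Z**2 (T(Z) = 7 + (138*Z**2)/2 = 7 + 69*Z**2)
(D + T(-1645)) + S = (2424786 + (7 + 69*(-1645)**2)) - 1061117 = (2424786 + (7 + 69*2706025)) - 1061117 = (2424786 + (7 + 186715725)) - 1061117 = (2424786 + 186715732) - 1061117 = 189140518 - 1061117 = 188079401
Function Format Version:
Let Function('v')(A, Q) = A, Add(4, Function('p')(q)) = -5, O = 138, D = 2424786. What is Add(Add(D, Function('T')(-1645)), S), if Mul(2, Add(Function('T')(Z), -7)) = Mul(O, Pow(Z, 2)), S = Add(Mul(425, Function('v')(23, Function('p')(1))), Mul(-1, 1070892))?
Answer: 188079401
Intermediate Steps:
Function('p')(q) = -9 (Function('p')(q) = Add(-4, -5) = -9)
S = -1061117 (S = Add(Mul(425, 23), Mul(-1, 1070892)) = Add(9775, -1070892) = -1061117)
Function('T')(Z) = Add(7, Mul(69, Pow(Z, 2))) (Function('T')(Z) = Add(7, Mul(Rational(1, 2), Mul(138, Pow(Z, 2)))) = Add(7, Mul(69, Pow(Z, 2))))
Add(Add(D, Function('T')(-1645)), S) = Add(Add(2424786, Add(7, Mul(69, Pow(-1645, 2)))), -1061117) = Add(Add(2424786, Add(7, Mul(69, 2706025))), -1061117) = Add(Add(2424786, Add(7, 186715725)), -1061117) = Add(Add(2424786, 186715732), -1061117) = Add(189140518, -1061117) = 188079401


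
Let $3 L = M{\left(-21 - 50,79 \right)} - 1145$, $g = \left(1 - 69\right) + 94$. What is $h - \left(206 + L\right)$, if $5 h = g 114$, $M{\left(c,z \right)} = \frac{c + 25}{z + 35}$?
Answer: $\frac{657154}{855} \approx 768.6$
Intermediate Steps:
$g = 26$ ($g = -68 + 94 = 26$)
$M{\left(c,z \right)} = \frac{25 + c}{35 + z}$
$h = \frac{2964}{5}$ ($h = \frac{26 \cdot 114}{5} = \frac{1}{5} \cdot 2964 = \frac{2964}{5} \approx 592.8$)
$L = - \frac{65288}{171}$ ($L = \frac{\frac{25 - 71}{35 + 79} - 1145}{3} = \frac{\frac{25 - 71}{114} - 1145}{3} = \frac{\frac{1}{114} \left(-46\right) - 1145}{3} = \frac{- \frac{23}{57} - 1145}{3} = \frac{1}{3} \left(- \frac{65288}{57}\right) = - \frac{65288}{171} \approx -381.8$)
$h - \left(206 + L\right) = \frac{2964}{5} - - \frac{30062}{171} = \frac{2964}{5} + \left(-206 + \frac{65288}{171}\right) = \frac{2964}{5} + \frac{30062}{171} = \frac{657154}{855}$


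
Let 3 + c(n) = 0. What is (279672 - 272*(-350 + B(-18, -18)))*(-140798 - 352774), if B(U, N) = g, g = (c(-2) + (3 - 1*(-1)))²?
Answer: -184892071200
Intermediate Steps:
c(n) = -3 (c(n) = -3 + 0 = -3)
g = 1 (g = (-3 + (3 - 1*(-1)))² = (-3 + (3 + 1))² = (-3 + 4)² = 1² = 1)
B(U, N) = 1
(279672 - 272*(-350 + B(-18, -18)))*(-140798 - 352774) = (279672 - 272*(-350 + 1))*(-140798 - 352774) = (279672 - 272*(-349))*(-493572) = (279672 + 94928)*(-493572) = 374600*(-493572) = -184892071200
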